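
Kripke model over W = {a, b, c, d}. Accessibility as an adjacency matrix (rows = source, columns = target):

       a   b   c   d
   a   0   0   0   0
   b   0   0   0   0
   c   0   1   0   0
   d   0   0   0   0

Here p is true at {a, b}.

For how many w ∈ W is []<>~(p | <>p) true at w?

a: no successors, so []<>~(p | <>p) holds vacuously. ✓
b: no successors, so []<>~(p | <>p) holds vacuously. ✓
c: successors {b}; <>~(p | <>p) there: b:F. ✗
d: no successors, so []<>~(p | <>p) holds vacuously. ✓
Satisfying worlds: {a, b, d}.

3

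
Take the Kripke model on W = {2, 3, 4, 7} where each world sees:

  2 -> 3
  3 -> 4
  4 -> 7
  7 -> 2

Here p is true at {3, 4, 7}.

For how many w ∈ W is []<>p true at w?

2: successors {3}; <>p there: 3:T. ✓
3: successors {4}; <>p there: 4:T. ✓
4: successors {7}; <>p there: 7:F. ✗
7: successors {2}; <>p there: 2:T. ✓
Satisfying worlds: {2, 3, 7}.

3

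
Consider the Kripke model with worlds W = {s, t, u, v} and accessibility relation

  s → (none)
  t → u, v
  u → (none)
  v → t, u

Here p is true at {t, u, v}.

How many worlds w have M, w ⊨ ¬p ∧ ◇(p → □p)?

s: ¬p is T, ◇(p → □p) is F. ✗
t: ¬p is F, ◇(p → □p) is T. ✗
u: ¬p is F, ◇(p → □p) is F. ✗
v: ¬p is F, ◇(p → □p) is T. ✗
Satisfying worlds: ∅.

0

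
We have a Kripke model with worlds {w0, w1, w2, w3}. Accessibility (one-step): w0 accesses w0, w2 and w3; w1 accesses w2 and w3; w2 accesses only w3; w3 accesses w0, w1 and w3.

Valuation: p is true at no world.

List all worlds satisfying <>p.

w0: successors {w0, w2, w3}; p there: w0:F, w2:F, w3:F. ✗
w1: successors {w2, w3}; p there: w2:F, w3:F. ✗
w2: successors {w3}; p there: w3:F. ✗
w3: successors {w0, w1, w3}; p there: w0:F, w1:F, w3:F. ✗

∅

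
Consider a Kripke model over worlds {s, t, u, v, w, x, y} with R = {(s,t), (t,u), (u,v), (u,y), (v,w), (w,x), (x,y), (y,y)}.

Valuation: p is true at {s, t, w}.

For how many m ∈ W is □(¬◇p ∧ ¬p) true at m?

4

s: successors {t}; ¬◇p ∧ ¬p there: t:F. ✗
t: successors {u}; ¬◇p ∧ ¬p there: u:T. ✓
u: successors {v, y}; ¬◇p ∧ ¬p there: v:F, y:T. ✗
v: successors {w}; ¬◇p ∧ ¬p there: w:F. ✗
w: successors {x}; ¬◇p ∧ ¬p there: x:T. ✓
x: successors {y}; ¬◇p ∧ ¬p there: y:T. ✓
y: successors {y}; ¬◇p ∧ ¬p there: y:T. ✓
Satisfying worlds: {t, w, x, y}.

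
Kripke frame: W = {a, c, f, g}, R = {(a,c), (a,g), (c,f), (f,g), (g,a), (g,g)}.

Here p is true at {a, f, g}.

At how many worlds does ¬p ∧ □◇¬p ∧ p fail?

4

a: ¬p ∧ □◇¬p is F, p is T. ✗
c: ¬p ∧ □◇¬p is F, p is F. ✗
f: ¬p ∧ □◇¬p is F, p is T. ✗
g: ¬p ∧ □◇¬p is F, p is T. ✗
Satisfying worlds: ∅.
So ¬p ∧ □◇¬p ∧ p fails at the other 4 worlds.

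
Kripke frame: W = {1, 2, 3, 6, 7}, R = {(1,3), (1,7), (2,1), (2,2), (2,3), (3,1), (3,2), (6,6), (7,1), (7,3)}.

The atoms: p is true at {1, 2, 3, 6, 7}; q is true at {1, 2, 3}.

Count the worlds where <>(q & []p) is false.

1

1: successors {3, 7}; q & []p there: 3:T, 7:F. ✓
2: successors {1, 2, 3}; q & []p there: 1:T, 2:T, 3:T. ✓
3: successors {1, 2}; q & []p there: 1:T, 2:T. ✓
6: successors {6}; q & []p there: 6:F. ✗
7: successors {1, 3}; q & []p there: 1:T, 3:T. ✓
Satisfying worlds: {1, 2, 3, 7}.
So <>(q & []p) fails at the other 1 world.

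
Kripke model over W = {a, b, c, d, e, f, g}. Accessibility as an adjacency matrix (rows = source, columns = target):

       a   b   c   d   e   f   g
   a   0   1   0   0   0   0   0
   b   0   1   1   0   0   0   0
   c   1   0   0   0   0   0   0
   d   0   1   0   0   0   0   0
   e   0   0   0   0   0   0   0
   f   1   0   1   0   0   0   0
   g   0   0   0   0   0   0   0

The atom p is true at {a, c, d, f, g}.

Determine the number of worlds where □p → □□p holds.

5

a: □p is F, □□p is F. ✓
b: □p is F, □□p is F. ✓
c: □p is T, □□p is F. ✗
d: □p is F, □□p is F. ✓
e: □p is T, □□p is T. ✓
f: □p is T, □□p is F. ✗
g: □p is T, □□p is T. ✓
Satisfying worlds: {a, b, d, e, g}.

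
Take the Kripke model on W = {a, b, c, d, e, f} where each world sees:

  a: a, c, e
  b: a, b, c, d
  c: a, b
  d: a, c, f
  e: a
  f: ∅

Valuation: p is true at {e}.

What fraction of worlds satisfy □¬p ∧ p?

a: □¬p is F, p is F. ✗
b: □¬p is T, p is F. ✗
c: □¬p is T, p is F. ✗
d: □¬p is T, p is F. ✗
e: □¬p is T, p is T. ✓
f: □¬p is T, p is F. ✗
That's 1 of 6 worlds, so 1/6.

1/6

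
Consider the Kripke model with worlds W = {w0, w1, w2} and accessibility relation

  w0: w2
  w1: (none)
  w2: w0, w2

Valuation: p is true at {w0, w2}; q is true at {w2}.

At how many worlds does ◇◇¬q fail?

w0: successors {w2}; ◇¬q there: w2:T. ✓
w1: no successors, so ◇◇¬q fails. ✗
w2: successors {w0, w2}; ◇¬q there: w0:F, w2:T. ✓
Satisfying worlds: {w0, w2}.
So ◇◇¬q fails at the other 1 world.

1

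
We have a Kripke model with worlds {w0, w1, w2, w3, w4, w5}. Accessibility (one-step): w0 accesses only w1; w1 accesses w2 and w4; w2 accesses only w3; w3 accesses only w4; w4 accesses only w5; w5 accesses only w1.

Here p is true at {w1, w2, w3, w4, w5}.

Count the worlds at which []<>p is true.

w0: successors {w1}; <>p there: w1:T. ✓
w1: successors {w2, w4}; <>p there: w2:T, w4:T. ✓
w2: successors {w3}; <>p there: w3:T. ✓
w3: successors {w4}; <>p there: w4:T. ✓
w4: successors {w5}; <>p there: w5:T. ✓
w5: successors {w1}; <>p there: w1:T. ✓
Satisfying worlds: {w0, w1, w2, w3, w4, w5}.

6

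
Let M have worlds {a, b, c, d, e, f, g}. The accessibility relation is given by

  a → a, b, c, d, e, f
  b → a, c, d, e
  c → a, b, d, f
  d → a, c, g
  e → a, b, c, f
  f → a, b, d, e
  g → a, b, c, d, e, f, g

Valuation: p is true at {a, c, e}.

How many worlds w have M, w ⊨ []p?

0

a: successors {a, b, c, d, e, f}; p there: a:T, b:F, c:T, d:F, e:T, f:F. ✗
b: successors {a, c, d, e}; p there: a:T, c:T, d:F, e:T. ✗
c: successors {a, b, d, f}; p there: a:T, b:F, d:F, f:F. ✗
d: successors {a, c, g}; p there: a:T, c:T, g:F. ✗
e: successors {a, b, c, f}; p there: a:T, b:F, c:T, f:F. ✗
f: successors {a, b, d, e}; p there: a:T, b:F, d:F, e:T. ✗
g: successors {a, b, c, d, e, f, g}; p there: a:T, b:F, c:T, d:F, e:T, f:F, g:F. ✗
Satisfying worlds: ∅.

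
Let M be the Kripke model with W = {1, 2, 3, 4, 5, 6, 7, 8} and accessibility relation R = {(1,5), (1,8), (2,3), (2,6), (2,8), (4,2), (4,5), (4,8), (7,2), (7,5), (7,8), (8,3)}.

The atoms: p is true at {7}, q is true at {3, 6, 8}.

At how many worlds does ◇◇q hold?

1: successors {5, 8}; ◇q there: 5:F, 8:T. ✓
2: successors {3, 6, 8}; ◇q there: 3:F, 6:F, 8:T. ✓
3: no successors, so ◇◇q fails. ✗
4: successors {2, 5, 8}; ◇q there: 2:T, 5:F, 8:T. ✓
5: no successors, so ◇◇q fails. ✗
6: no successors, so ◇◇q fails. ✗
7: successors {2, 5, 8}; ◇q there: 2:T, 5:F, 8:T. ✓
8: successors {3}; ◇q there: 3:F. ✗
Satisfying worlds: {1, 2, 4, 7}.

4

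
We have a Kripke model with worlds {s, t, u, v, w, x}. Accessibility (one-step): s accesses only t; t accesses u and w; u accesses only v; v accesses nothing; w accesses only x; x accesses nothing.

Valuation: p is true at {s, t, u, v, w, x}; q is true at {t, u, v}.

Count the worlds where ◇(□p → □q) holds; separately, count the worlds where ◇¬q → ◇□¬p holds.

For ◇(□p → □q):
s: successors {t}; □p → □q there: t:F. ✗
t: successors {u, w}; □p → □q there: u:T, w:F. ✓
u: successors {v}; □p → □q there: v:T. ✓
v: no successors, so ◇(□p → □q) fails. ✗
w: successors {x}; □p → □q there: x:T. ✓
x: no successors, so ◇(□p → □q) fails. ✗
— 3 worlds.
For ◇¬q → ◇□¬p:
s: ◇¬q is F, ◇□¬p is F. ✓
t: ◇¬q is T, ◇□¬p is F. ✗
u: ◇¬q is F, ◇□¬p is T. ✓
v: ◇¬q is F, ◇□¬p is F. ✓
w: ◇¬q is T, ◇□¬p is T. ✓
x: ◇¬q is F, ◇□¬p is F. ✓
— 5 worlds.

3 and 5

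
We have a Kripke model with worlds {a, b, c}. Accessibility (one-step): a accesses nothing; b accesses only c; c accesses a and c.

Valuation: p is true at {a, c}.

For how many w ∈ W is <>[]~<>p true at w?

1

a: no successors, so <>[]~<>p fails. ✗
b: successors {c}; []~<>p there: c:F. ✗
c: successors {a, c}; []~<>p there: a:T, c:F. ✓
Satisfying worlds: {c}.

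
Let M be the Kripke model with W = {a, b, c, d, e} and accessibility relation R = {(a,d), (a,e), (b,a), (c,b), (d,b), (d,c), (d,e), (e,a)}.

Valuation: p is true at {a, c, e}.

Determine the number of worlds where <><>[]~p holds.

1

a: successors {d, e}; <>[]~p there: d:T, e:F. ✓
b: successors {a}; <>[]~p there: a:F. ✗
c: successors {b}; <>[]~p there: b:F. ✗
d: successors {b, c, e}; <>[]~p there: b:F, c:F, e:F. ✗
e: successors {a}; <>[]~p there: a:F. ✗
Satisfying worlds: {a}.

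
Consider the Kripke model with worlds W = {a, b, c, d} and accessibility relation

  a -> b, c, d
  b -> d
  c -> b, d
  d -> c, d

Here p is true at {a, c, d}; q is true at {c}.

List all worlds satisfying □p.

{b, d}

a: successors {b, c, d}; p there: b:F, c:T, d:T. ✗
b: successors {d}; p there: d:T. ✓
c: successors {b, d}; p there: b:F, d:T. ✗
d: successors {c, d}; p there: c:T, d:T. ✓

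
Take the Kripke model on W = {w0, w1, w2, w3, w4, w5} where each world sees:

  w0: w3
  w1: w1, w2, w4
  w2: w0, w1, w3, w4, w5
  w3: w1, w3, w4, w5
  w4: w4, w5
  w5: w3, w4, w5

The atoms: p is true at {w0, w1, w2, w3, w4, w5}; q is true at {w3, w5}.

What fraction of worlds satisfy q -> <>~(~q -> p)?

2/3

w0: q is F, <>~(~q -> p) is F. ✓
w1: q is F, <>~(~q -> p) is F. ✓
w2: q is F, <>~(~q -> p) is F. ✓
w3: q is T, <>~(~q -> p) is F. ✗
w4: q is F, <>~(~q -> p) is F. ✓
w5: q is T, <>~(~q -> p) is F. ✗
That's 4 of 6 worlds, so 4/6 = 2/3.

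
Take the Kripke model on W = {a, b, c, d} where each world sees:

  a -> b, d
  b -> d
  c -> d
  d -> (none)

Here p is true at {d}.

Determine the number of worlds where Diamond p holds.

3

a: successors {b, d}; p there: b:F, d:T. ✓
b: successors {d}; p there: d:T. ✓
c: successors {d}; p there: d:T. ✓
d: no successors, so Diamond p fails. ✗
Satisfying worlds: {a, b, c}.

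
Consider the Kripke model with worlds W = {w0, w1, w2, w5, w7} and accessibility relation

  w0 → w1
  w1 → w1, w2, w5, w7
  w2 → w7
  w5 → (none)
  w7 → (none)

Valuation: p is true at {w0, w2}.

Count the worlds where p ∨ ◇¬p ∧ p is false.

3

w0: p is T, ◇¬p ∧ p is T. ✓
w1: p is F, ◇¬p ∧ p is F. ✗
w2: p is T, ◇¬p ∧ p is T. ✓
w5: p is F, ◇¬p ∧ p is F. ✗
w7: p is F, ◇¬p ∧ p is F. ✗
Satisfying worlds: {w0, w2}.
So p ∨ ◇¬p ∧ p fails at the other 3 worlds.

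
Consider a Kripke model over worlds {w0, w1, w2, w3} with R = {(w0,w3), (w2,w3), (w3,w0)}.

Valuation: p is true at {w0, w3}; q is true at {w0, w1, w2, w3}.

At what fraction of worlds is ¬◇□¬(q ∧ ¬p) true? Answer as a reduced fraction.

1/4

w0: ◇□¬(q ∧ ¬p) is T. ✗
w1: ◇□¬(q ∧ ¬p) is F. ✓
w2: ◇□¬(q ∧ ¬p) is T. ✗
w3: ◇□¬(q ∧ ¬p) is T. ✗
That's 1 of 4 worlds, so 1/4.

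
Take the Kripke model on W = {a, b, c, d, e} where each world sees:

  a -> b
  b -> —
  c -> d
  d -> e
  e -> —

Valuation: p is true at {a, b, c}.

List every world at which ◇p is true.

a: successors {b}; p there: b:T. ✓
b: no successors, so ◇p fails. ✗
c: successors {d}; p there: d:F. ✗
d: successors {e}; p there: e:F. ✗
e: no successors, so ◇p fails. ✗

{a}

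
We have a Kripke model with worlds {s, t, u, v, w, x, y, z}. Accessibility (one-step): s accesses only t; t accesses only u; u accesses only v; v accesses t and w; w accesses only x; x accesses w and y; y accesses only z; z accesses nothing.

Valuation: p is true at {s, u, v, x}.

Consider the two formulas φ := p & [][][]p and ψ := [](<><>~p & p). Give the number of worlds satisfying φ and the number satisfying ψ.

For p & [][][]p:
s: p is T, [][][]p is T. ✓
t: p is F, [][][]p is F. ✗
u: p is T, [][][]p is T. ✓
v: p is T, [][][]p is F. ✗
w: p is F, [][][]p is F. ✗
x: p is T, [][][]p is F. ✗
y: p is F, [][][]p is T. ✗
z: p is F, [][][]p is T. ✗
— 2 worlds.
For [](<><>~p & p):
s: successors {t}; <><>~p & p there: t:F. ✗
t: successors {u}; <><>~p & p there: u:T. ✓
u: successors {v}; <><>~p & p there: v:F. ✗
v: successors {t, w}; <><>~p & p there: t:F, w:F. ✗
w: successors {x}; <><>~p & p there: x:T. ✓
x: successors {w, y}; <><>~p & p there: w:F, y:F. ✗
y: successors {z}; <><>~p & p there: z:F. ✗
z: no successors, so [](<><>~p & p) holds vacuously. ✓
— 3 worlds.

2 and 3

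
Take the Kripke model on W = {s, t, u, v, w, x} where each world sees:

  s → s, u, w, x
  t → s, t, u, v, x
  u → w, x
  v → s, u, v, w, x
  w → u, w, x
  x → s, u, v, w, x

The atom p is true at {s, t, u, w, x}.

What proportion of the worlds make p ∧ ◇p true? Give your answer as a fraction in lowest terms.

5/6

s: p is T, ◇p is T. ✓
t: p is T, ◇p is T. ✓
u: p is T, ◇p is T. ✓
v: p is F, ◇p is T. ✗
w: p is T, ◇p is T. ✓
x: p is T, ◇p is T. ✓
That's 5 of 6 worlds, so 5/6.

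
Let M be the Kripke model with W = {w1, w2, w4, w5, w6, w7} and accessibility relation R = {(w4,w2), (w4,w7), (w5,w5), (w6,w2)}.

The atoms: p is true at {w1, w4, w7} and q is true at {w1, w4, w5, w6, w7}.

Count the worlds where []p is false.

w1: no successors, so []p holds vacuously. ✓
w2: no successors, so []p holds vacuously. ✓
w4: successors {w2, w7}; p there: w2:F, w7:T. ✗
w5: successors {w5}; p there: w5:F. ✗
w6: successors {w2}; p there: w2:F. ✗
w7: no successors, so []p holds vacuously. ✓
Satisfying worlds: {w1, w2, w7}.
So []p fails at the other 3 worlds.

3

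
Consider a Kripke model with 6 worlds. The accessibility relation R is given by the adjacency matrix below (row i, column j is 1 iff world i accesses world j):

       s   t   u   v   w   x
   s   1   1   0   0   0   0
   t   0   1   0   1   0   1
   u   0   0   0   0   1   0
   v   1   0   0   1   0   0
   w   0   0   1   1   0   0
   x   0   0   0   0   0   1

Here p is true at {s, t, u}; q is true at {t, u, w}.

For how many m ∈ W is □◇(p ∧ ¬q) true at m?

s: successors {s, t}; ◇(p ∧ ¬q) there: s:T, t:F. ✗
t: successors {t, v, x}; ◇(p ∧ ¬q) there: t:F, v:T, x:F. ✗
u: successors {w}; ◇(p ∧ ¬q) there: w:F. ✗
v: successors {s, v}; ◇(p ∧ ¬q) there: s:T, v:T. ✓
w: successors {u, v}; ◇(p ∧ ¬q) there: u:F, v:T. ✗
x: successors {x}; ◇(p ∧ ¬q) there: x:F. ✗
Satisfying worlds: {v}.

1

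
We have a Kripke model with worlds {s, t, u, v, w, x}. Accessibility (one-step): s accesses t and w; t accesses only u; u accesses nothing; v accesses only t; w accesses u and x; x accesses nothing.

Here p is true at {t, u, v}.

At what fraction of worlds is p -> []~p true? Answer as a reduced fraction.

2/3

s: p is F, []~p is F. ✓
t: p is T, []~p is F. ✗
u: p is T, []~p is T. ✓
v: p is T, []~p is F. ✗
w: p is F, []~p is F. ✓
x: p is F, []~p is T. ✓
That's 4 of 6 worlds, so 4/6 = 2/3.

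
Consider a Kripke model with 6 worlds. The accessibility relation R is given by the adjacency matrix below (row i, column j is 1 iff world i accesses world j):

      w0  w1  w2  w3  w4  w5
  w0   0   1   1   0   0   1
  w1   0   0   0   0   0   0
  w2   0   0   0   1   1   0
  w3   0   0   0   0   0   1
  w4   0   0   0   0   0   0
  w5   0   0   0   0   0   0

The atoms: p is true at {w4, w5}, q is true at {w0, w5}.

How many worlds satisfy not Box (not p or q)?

w0: Box (not p or q) is T. ✗
w1: Box (not p or q) is T. ✗
w2: Box (not p or q) is F. ✓
w3: Box (not p or q) is T. ✗
w4: Box (not p or q) is T. ✗
w5: Box (not p or q) is T. ✗
Satisfying worlds: {w2}.

1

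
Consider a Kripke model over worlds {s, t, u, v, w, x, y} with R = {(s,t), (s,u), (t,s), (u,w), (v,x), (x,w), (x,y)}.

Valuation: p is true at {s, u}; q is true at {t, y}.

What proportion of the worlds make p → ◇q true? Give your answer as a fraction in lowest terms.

s: p is T, ◇q is T. ✓
t: p is F, ◇q is F. ✓
u: p is T, ◇q is F. ✗
v: p is F, ◇q is F. ✓
w: p is F, ◇q is F. ✓
x: p is F, ◇q is T. ✓
y: p is F, ◇q is F. ✓
That's 6 of 7 worlds, so 6/7.

6/7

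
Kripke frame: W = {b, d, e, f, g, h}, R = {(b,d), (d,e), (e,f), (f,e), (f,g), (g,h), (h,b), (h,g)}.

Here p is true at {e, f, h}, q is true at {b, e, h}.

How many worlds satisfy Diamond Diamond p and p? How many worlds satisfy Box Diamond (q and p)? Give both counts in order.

3 and 2

For Diamond Diamond p and p:
b: Diamond Diamond p is T, p is F. ✗
d: Diamond Diamond p is T, p is F. ✗
e: Diamond Diamond p is T, p is T. ✓
f: Diamond Diamond p is T, p is T. ✓
g: Diamond Diamond p is F, p is F. ✗
h: Diamond Diamond p is T, p is T. ✓
— 3 worlds.
For Box Diamond (q and p):
b: successors {d}; Diamond (q and p) there: d:T. ✓
d: successors {e}; Diamond (q and p) there: e:F. ✗
e: successors {f}; Diamond (q and p) there: f:T. ✓
f: successors {e, g}; Diamond (q and p) there: e:F, g:T. ✗
g: successors {h}; Diamond (q and p) there: h:F. ✗
h: successors {b, g}; Diamond (q and p) there: b:F, g:T. ✗
— 2 worlds.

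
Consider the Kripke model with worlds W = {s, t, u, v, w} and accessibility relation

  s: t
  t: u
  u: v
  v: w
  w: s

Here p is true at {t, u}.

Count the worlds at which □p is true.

2

s: successors {t}; p there: t:T. ✓
t: successors {u}; p there: u:T. ✓
u: successors {v}; p there: v:F. ✗
v: successors {w}; p there: w:F. ✗
w: successors {s}; p there: s:F. ✗
Satisfying worlds: {s, t}.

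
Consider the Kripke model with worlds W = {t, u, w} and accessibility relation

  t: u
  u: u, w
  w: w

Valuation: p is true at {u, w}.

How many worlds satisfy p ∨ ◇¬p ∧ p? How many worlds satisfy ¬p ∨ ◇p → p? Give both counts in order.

2 and 2

For p ∨ ◇¬p ∧ p:
t: p is F, ◇¬p ∧ p is F. ✗
u: p is T, ◇¬p ∧ p is F. ✓
w: p is T, ◇¬p ∧ p is F. ✓
— 2 worlds.
For ¬p ∨ ◇p → p:
t: ¬p ∨ ◇p is T, p is F. ✗
u: ¬p ∨ ◇p is T, p is T. ✓
w: ¬p ∨ ◇p is T, p is T. ✓
— 2 worlds.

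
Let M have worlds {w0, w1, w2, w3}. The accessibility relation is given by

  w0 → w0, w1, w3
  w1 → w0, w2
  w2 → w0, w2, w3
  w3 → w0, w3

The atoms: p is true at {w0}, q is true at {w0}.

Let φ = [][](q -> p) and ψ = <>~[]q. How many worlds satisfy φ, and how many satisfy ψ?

For [][](q -> p):
w0: successors {w0, w1, w3}; [](q -> p) there: w0:T, w1:T, w3:T. ✓
w1: successors {w0, w2}; [](q -> p) there: w0:T, w2:T. ✓
w2: successors {w0, w2, w3}; [](q -> p) there: w0:T, w2:T, w3:T. ✓
w3: successors {w0, w3}; [](q -> p) there: w0:T, w3:T. ✓
— 4 worlds.
For <>~[]q:
w0: successors {w0, w1, w3}; ~[]q there: w0:T, w1:T, w3:T. ✓
w1: successors {w0, w2}; ~[]q there: w0:T, w2:T. ✓
w2: successors {w0, w2, w3}; ~[]q there: w0:T, w2:T, w3:T. ✓
w3: successors {w0, w3}; ~[]q there: w0:T, w3:T. ✓
— 4 worlds.

4 and 4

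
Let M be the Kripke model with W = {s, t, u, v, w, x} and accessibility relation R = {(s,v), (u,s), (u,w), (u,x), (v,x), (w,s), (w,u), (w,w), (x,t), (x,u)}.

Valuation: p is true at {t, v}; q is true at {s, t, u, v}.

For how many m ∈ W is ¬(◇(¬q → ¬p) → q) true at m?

s: ◇(¬q → ¬p) → q is T. ✗
t: ◇(¬q → ¬p) → q is T. ✗
u: ◇(¬q → ¬p) → q is T. ✗
v: ◇(¬q → ¬p) → q is T. ✗
w: ◇(¬q → ¬p) → q is F. ✓
x: ◇(¬q → ¬p) → q is F. ✓
Satisfying worlds: {w, x}.

2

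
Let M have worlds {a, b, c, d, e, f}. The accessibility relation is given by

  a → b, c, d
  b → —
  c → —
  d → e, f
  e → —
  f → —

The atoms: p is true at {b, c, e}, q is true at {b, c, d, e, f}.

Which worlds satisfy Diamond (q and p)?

a: successors {b, c, d}; q and p there: b:T, c:T, d:F. ✓
b: no successors, so Diamond (q and p) fails. ✗
c: no successors, so Diamond (q and p) fails. ✗
d: successors {e, f}; q and p there: e:T, f:F. ✓
e: no successors, so Diamond (q and p) fails. ✗
f: no successors, so Diamond (q and p) fails. ✗

{a, d}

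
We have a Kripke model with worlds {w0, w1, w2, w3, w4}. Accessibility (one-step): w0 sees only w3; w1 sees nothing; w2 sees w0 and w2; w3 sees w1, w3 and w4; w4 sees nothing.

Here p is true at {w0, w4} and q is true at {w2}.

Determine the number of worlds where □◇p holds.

w0: successors {w3}; ◇p there: w3:T. ✓
w1: no successors, so □◇p holds vacuously. ✓
w2: successors {w0, w2}; ◇p there: w0:F, w2:T. ✗
w3: successors {w1, w3, w4}; ◇p there: w1:F, w3:T, w4:F. ✗
w4: no successors, so □◇p holds vacuously. ✓
Satisfying worlds: {w0, w1, w4}.

3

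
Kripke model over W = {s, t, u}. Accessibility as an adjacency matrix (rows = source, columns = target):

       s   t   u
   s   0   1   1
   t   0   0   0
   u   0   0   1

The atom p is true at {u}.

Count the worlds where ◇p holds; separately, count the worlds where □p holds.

2 and 2

For ◇p:
s: successors {t, u}; p there: t:F, u:T. ✓
t: no successors, so ◇p fails. ✗
u: successors {u}; p there: u:T. ✓
— 2 worlds.
For □p:
s: successors {t, u}; p there: t:F, u:T. ✗
t: no successors, so □p holds vacuously. ✓
u: successors {u}; p there: u:T. ✓
— 2 worlds.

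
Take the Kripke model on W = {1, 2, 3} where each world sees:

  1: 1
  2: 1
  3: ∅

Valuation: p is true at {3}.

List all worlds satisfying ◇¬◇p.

{1, 2}

1: successors {1}; ¬◇p there: 1:T. ✓
2: successors {1}; ¬◇p there: 1:T. ✓
3: no successors, so ◇¬◇p fails. ✗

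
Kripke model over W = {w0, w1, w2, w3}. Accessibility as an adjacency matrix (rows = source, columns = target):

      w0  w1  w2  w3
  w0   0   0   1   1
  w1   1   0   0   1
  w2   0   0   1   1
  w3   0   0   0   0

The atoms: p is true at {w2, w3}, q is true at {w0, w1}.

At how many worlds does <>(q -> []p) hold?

3

w0: successors {w2, w3}; q -> []p there: w2:T, w3:T. ✓
w1: successors {w0, w3}; q -> []p there: w0:T, w3:T. ✓
w2: successors {w2, w3}; q -> []p there: w2:T, w3:T. ✓
w3: no successors, so <>(q -> []p) fails. ✗
Satisfying worlds: {w0, w1, w2}.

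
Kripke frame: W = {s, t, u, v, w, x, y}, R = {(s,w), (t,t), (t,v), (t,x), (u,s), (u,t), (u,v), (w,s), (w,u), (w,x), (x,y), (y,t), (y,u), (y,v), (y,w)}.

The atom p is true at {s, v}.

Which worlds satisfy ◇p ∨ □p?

s: ◇p is F, □p is F. ✗
t: ◇p is T, □p is F. ✓
u: ◇p is T, □p is F. ✓
v: ◇p is F, □p is T. ✓
w: ◇p is T, □p is F. ✓
x: ◇p is F, □p is F. ✗
y: ◇p is T, □p is F. ✓

{t, u, v, w, y}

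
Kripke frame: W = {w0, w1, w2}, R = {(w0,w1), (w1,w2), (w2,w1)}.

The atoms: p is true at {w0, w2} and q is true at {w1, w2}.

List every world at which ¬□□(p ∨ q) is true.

∅

w0: □□(p ∨ q) is T. ✗
w1: □□(p ∨ q) is T. ✗
w2: □□(p ∨ q) is T. ✗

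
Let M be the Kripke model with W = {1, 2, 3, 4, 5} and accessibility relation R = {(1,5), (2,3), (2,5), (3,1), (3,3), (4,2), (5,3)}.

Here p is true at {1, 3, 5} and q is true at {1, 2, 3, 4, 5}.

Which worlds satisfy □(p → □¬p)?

1: successors {5}; p → □¬p there: 5:F. ✗
2: successors {3, 5}; p → □¬p there: 3:F, 5:F. ✗
3: successors {1, 3}; p → □¬p there: 1:F, 3:F. ✗
4: successors {2}; p → □¬p there: 2:T. ✓
5: successors {3}; p → □¬p there: 3:F. ✗

{4}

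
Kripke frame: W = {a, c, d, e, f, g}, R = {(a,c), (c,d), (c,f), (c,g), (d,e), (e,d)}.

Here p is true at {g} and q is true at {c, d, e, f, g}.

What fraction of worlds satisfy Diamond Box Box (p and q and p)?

1/6

a: successors {c}; Box Box (p and q and p) there: c:F. ✗
c: successors {d, f, g}; Box Box (p and q and p) there: d:F, f:T, g:T. ✓
d: successors {e}; Box Box (p and q and p) there: e:F. ✗
e: successors {d}; Box Box (p and q and p) there: d:F. ✗
f: no successors, so Diamond Box Box (p and q and p) fails. ✗
g: no successors, so Diamond Box Box (p and q and p) fails. ✗
That's 1 of 6 worlds, so 1/6.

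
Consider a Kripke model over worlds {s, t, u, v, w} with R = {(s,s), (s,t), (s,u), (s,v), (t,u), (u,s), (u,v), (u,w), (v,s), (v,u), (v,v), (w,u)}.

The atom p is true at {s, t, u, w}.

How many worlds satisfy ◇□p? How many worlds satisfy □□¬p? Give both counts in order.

2 and 0

For ◇□p:
s: successors {s, t, u, v}; □p there: s:F, t:T, u:F, v:F. ✓
t: successors {u}; □p there: u:F. ✗
u: successors {s, v, w}; □p there: s:F, v:F, w:T. ✓
v: successors {s, u, v}; □p there: s:F, u:F, v:F. ✗
w: successors {u}; □p there: u:F. ✗
— 2 worlds.
For □□¬p:
s: successors {s, t, u, v}; □¬p there: s:F, t:F, u:F, v:F. ✗
t: successors {u}; □¬p there: u:F. ✗
u: successors {s, v, w}; □¬p there: s:F, v:F, w:F. ✗
v: successors {s, u, v}; □¬p there: s:F, u:F, v:F. ✗
w: successors {u}; □¬p there: u:F. ✗
— 0 worlds.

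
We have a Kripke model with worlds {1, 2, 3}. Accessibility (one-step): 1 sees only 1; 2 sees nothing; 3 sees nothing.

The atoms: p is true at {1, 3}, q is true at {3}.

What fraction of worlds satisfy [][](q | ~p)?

2/3

1: successors {1}; [](q | ~p) there: 1:F. ✗
2: no successors, so [][](q | ~p) holds vacuously. ✓
3: no successors, so [][](q | ~p) holds vacuously. ✓
That's 2 of 3 worlds, so 2/3.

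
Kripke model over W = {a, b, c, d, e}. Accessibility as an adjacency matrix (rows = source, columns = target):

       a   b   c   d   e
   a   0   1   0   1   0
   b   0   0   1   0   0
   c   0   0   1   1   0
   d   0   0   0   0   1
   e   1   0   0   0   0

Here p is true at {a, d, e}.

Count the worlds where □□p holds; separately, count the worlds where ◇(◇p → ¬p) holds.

1 and 3

For □□p:
a: successors {b, d}; □p there: b:F, d:T. ✗
b: successors {c}; □p there: c:F. ✗
c: successors {c, d}; □p there: c:F, d:T. ✗
d: successors {e}; □p there: e:T. ✓
e: successors {a}; □p there: a:F. ✗
— 1 world.
For ◇(◇p → ¬p):
a: successors {b, d}; ◇p → ¬p there: b:T, d:F. ✓
b: successors {c}; ◇p → ¬p there: c:T. ✓
c: successors {c, d}; ◇p → ¬p there: c:T, d:F. ✓
d: successors {e}; ◇p → ¬p there: e:F. ✗
e: successors {a}; ◇p → ¬p there: a:F. ✗
— 3 worlds.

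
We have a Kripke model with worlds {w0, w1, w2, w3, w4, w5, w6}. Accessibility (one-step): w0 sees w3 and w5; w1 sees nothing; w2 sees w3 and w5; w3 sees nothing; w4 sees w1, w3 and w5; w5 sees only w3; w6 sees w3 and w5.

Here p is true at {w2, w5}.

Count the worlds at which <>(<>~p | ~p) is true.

w0: successors {w3, w5}; <>~p | ~p there: w3:T, w5:T. ✓
w1: no successors, so <>(<>~p | ~p) fails. ✗
w2: successors {w3, w5}; <>~p | ~p there: w3:T, w5:T. ✓
w3: no successors, so <>(<>~p | ~p) fails. ✗
w4: successors {w1, w3, w5}; <>~p | ~p there: w1:T, w3:T, w5:T. ✓
w5: successors {w3}; <>~p | ~p there: w3:T. ✓
w6: successors {w3, w5}; <>~p | ~p there: w3:T, w5:T. ✓
Satisfying worlds: {w0, w2, w4, w5, w6}.

5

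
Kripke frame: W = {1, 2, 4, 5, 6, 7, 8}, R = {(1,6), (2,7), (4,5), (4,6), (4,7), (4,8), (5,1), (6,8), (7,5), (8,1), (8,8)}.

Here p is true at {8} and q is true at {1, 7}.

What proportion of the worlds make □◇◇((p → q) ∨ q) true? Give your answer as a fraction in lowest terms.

1: successors {6}; ◇◇((p → q) ∨ q) there: 6:T. ✓
2: successors {7}; ◇◇((p → q) ∨ q) there: 7:T. ✓
4: successors {5, 6, 7, 8}; ◇◇((p → q) ∨ q) there: 5:T, 6:T, 7:T, 8:T. ✓
5: successors {1}; ◇◇((p → q) ∨ q) there: 1:F. ✗
6: successors {8}; ◇◇((p → q) ∨ q) there: 8:T. ✓
7: successors {5}; ◇◇((p → q) ∨ q) there: 5:T. ✓
8: successors {1, 8}; ◇◇((p → q) ∨ q) there: 1:F, 8:T. ✗
That's 5 of 7 worlds, so 5/7.

5/7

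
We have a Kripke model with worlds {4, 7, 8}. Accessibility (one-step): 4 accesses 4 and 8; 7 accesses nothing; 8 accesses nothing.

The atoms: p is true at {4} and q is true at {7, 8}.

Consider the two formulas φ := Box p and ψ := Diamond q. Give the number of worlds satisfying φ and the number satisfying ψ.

2 and 1

For Box p:
4: successors {4, 8}; p there: 4:T, 8:F. ✗
7: no successors, so Box p holds vacuously. ✓
8: no successors, so Box p holds vacuously. ✓
— 2 worlds.
For Diamond q:
4: successors {4, 8}; q there: 4:F, 8:T. ✓
7: no successors, so Diamond q fails. ✗
8: no successors, so Diamond q fails. ✗
— 1 world.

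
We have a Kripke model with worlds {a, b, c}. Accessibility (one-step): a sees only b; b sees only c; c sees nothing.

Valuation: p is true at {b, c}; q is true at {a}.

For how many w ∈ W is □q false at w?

2

a: successors {b}; q there: b:F. ✗
b: successors {c}; q there: c:F. ✗
c: no successors, so □q holds vacuously. ✓
Satisfying worlds: {c}.
So □q fails at the other 2 worlds.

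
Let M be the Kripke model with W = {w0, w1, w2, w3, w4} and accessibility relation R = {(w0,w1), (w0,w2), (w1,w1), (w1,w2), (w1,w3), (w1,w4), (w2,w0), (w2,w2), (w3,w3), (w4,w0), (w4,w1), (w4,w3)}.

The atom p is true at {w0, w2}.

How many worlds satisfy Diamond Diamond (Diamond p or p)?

w0: successors {w1, w2}; Diamond (Diamond p or p) there: w1:T, w2:T. ✓
w1: successors {w1, w2, w3, w4}; Diamond (Diamond p or p) there: w1:T, w2:T, w3:F, w4:T. ✓
w2: successors {w0, w2}; Diamond (Diamond p or p) there: w0:T, w2:T. ✓
w3: successors {w3}; Diamond (Diamond p or p) there: w3:F. ✗
w4: successors {w0, w1, w3}; Diamond (Diamond p or p) there: w0:T, w1:T, w3:F. ✓
Satisfying worlds: {w0, w1, w2, w4}.

4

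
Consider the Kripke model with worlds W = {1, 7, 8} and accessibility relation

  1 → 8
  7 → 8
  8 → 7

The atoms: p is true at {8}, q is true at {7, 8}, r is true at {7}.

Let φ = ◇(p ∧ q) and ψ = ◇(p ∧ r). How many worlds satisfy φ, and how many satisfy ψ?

2 and 0

For ◇(p ∧ q):
1: successors {8}; p ∧ q there: 8:T. ✓
7: successors {8}; p ∧ q there: 8:T. ✓
8: successors {7}; p ∧ q there: 7:F. ✗
— 2 worlds.
For ◇(p ∧ r):
1: successors {8}; p ∧ r there: 8:F. ✗
7: successors {8}; p ∧ r there: 8:F. ✗
8: successors {7}; p ∧ r there: 7:F. ✗
— 0 worlds.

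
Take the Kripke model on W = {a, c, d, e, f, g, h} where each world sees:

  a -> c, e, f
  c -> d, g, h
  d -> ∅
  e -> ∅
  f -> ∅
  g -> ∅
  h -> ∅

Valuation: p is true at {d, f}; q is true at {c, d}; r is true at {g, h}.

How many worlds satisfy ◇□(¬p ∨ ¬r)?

2

a: successors {c, e, f}; □(¬p ∨ ¬r) there: c:T, e:T, f:T. ✓
c: successors {d, g, h}; □(¬p ∨ ¬r) there: d:T, g:T, h:T. ✓
d: no successors, so ◇□(¬p ∨ ¬r) fails. ✗
e: no successors, so ◇□(¬p ∨ ¬r) fails. ✗
f: no successors, so ◇□(¬p ∨ ¬r) fails. ✗
g: no successors, so ◇□(¬p ∨ ¬r) fails. ✗
h: no successors, so ◇□(¬p ∨ ¬r) fails. ✗
Satisfying worlds: {a, c}.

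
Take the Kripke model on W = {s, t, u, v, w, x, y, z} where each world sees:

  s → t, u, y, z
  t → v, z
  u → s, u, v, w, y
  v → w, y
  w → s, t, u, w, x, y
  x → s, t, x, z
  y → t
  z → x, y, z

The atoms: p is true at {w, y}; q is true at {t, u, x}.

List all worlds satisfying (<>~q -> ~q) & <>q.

s: <>~q -> ~q is T, <>q is T. ✓
t: <>~q -> ~q is F, <>q is F. ✗
u: <>~q -> ~q is F, <>q is T. ✗
v: <>~q -> ~q is T, <>q is F. ✗
w: <>~q -> ~q is T, <>q is T. ✓
x: <>~q -> ~q is F, <>q is T. ✗
y: <>~q -> ~q is T, <>q is T. ✓
z: <>~q -> ~q is T, <>q is T. ✓

{s, w, y, z}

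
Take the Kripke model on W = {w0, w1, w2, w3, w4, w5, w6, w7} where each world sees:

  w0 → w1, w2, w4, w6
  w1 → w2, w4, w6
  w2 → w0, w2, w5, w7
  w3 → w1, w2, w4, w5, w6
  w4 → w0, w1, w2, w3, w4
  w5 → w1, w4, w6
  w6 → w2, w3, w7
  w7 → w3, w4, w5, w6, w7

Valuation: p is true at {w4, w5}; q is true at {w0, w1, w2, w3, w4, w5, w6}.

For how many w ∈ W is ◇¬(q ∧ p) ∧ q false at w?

w0: ◇¬(q ∧ p) is T, q is T. ✓
w1: ◇¬(q ∧ p) is T, q is T. ✓
w2: ◇¬(q ∧ p) is T, q is T. ✓
w3: ◇¬(q ∧ p) is T, q is T. ✓
w4: ◇¬(q ∧ p) is T, q is T. ✓
w5: ◇¬(q ∧ p) is T, q is T. ✓
w6: ◇¬(q ∧ p) is T, q is T. ✓
w7: ◇¬(q ∧ p) is T, q is F. ✗
Satisfying worlds: {w0, w1, w2, w3, w4, w5, w6}.
So ◇¬(q ∧ p) ∧ q fails at the other 1 world.

1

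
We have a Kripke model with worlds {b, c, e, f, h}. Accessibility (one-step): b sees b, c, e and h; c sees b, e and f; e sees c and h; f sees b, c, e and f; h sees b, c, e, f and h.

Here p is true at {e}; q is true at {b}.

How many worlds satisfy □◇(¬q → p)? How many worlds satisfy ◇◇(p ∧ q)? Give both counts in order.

1 and 0

For □◇(¬q → p):
b: successors {b, c, e, h}; ◇(¬q → p) there: b:T, c:T, e:F, h:T. ✗
c: successors {b, e, f}; ◇(¬q → p) there: b:T, e:F, f:T. ✗
e: successors {c, h}; ◇(¬q → p) there: c:T, h:T. ✓
f: successors {b, c, e, f}; ◇(¬q → p) there: b:T, c:T, e:F, f:T. ✗
h: successors {b, c, e, f, h}; ◇(¬q → p) there: b:T, c:T, e:F, f:T, h:T. ✗
— 1 world.
For ◇◇(p ∧ q):
b: successors {b, c, e, h}; ◇(p ∧ q) there: b:F, c:F, e:F, h:F. ✗
c: successors {b, e, f}; ◇(p ∧ q) there: b:F, e:F, f:F. ✗
e: successors {c, h}; ◇(p ∧ q) there: c:F, h:F. ✗
f: successors {b, c, e, f}; ◇(p ∧ q) there: b:F, c:F, e:F, f:F. ✗
h: successors {b, c, e, f, h}; ◇(p ∧ q) there: b:F, c:F, e:F, f:F, h:F. ✗
— 0 worlds.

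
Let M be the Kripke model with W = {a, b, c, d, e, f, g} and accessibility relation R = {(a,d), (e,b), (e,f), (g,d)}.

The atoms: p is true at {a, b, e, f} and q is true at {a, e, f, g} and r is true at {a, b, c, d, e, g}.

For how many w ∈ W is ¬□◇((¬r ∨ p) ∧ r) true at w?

3

a: □◇((¬r ∨ p) ∧ r) is F. ✓
b: □◇((¬r ∨ p) ∧ r) is T. ✗
c: □◇((¬r ∨ p) ∧ r) is T. ✗
d: □◇((¬r ∨ p) ∧ r) is T. ✗
e: □◇((¬r ∨ p) ∧ r) is F. ✓
f: □◇((¬r ∨ p) ∧ r) is T. ✗
g: □◇((¬r ∨ p) ∧ r) is F. ✓
Satisfying worlds: {a, e, g}.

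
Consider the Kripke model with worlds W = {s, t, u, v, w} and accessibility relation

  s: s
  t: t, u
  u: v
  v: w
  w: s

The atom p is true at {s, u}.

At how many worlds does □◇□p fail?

s: successors {s}; ◇□p there: s:T. ✓
t: successors {t, u}; ◇□p there: t:F, u:F. ✗
u: successors {v}; ◇□p there: v:T. ✓
v: successors {w}; ◇□p there: w:T. ✓
w: successors {s}; ◇□p there: s:T. ✓
Satisfying worlds: {s, u, v, w}.
So □◇□p fails at the other 1 world.

1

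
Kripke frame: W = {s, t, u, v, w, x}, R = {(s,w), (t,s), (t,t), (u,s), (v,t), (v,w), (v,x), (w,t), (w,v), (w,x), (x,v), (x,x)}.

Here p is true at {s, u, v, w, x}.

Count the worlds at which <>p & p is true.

5

s: <>p is T, p is T. ✓
t: <>p is T, p is F. ✗
u: <>p is T, p is T. ✓
v: <>p is T, p is T. ✓
w: <>p is T, p is T. ✓
x: <>p is T, p is T. ✓
Satisfying worlds: {s, u, v, w, x}.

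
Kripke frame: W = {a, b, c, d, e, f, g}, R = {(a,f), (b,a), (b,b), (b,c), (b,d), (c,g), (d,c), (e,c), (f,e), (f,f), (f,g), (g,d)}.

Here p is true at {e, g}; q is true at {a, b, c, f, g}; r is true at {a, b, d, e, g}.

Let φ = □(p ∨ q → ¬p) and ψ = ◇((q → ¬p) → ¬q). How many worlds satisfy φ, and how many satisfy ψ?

5 and 4

For □(p ∨ q → ¬p):
a: successors {f}; p ∨ q → ¬p there: f:T. ✓
b: successors {a, b, c, d}; p ∨ q → ¬p there: a:T, b:T, c:T, d:T. ✓
c: successors {g}; p ∨ q → ¬p there: g:F. ✗
d: successors {c}; p ∨ q → ¬p there: c:T. ✓
e: successors {c}; p ∨ q → ¬p there: c:T. ✓
f: successors {e, f, g}; p ∨ q → ¬p there: e:F, f:T, g:F. ✗
g: successors {d}; p ∨ q → ¬p there: d:T. ✓
— 5 worlds.
For ◇((q → ¬p) → ¬q):
a: successors {f}; (q → ¬p) → ¬q there: f:F. ✗
b: successors {a, b, c, d}; (q → ¬p) → ¬q there: a:F, b:F, c:F, d:T. ✓
c: successors {g}; (q → ¬p) → ¬q there: g:T. ✓
d: successors {c}; (q → ¬p) → ¬q there: c:F. ✗
e: successors {c}; (q → ¬p) → ¬q there: c:F. ✗
f: successors {e, f, g}; (q → ¬p) → ¬q there: e:T, f:F, g:T. ✓
g: successors {d}; (q → ¬p) → ¬q there: d:T. ✓
— 4 worlds.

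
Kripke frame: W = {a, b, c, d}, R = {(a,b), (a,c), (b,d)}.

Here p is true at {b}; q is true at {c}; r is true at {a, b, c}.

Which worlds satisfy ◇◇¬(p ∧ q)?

a: successors {b, c}; ◇¬(p ∧ q) there: b:T, c:F. ✓
b: successors {d}; ◇¬(p ∧ q) there: d:F. ✗
c: no successors, so ◇◇¬(p ∧ q) fails. ✗
d: no successors, so ◇◇¬(p ∧ q) fails. ✗

{a}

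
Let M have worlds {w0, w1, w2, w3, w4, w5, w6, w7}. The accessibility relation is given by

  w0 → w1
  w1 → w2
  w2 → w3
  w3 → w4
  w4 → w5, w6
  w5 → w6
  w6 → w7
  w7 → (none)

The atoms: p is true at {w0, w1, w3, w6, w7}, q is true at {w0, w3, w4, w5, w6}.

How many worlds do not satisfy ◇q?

4

w0: successors {w1}; q there: w1:F. ✗
w1: successors {w2}; q there: w2:F. ✗
w2: successors {w3}; q there: w3:T. ✓
w3: successors {w4}; q there: w4:T. ✓
w4: successors {w5, w6}; q there: w5:T, w6:T. ✓
w5: successors {w6}; q there: w6:T. ✓
w6: successors {w7}; q there: w7:F. ✗
w7: no successors, so ◇q fails. ✗
Satisfying worlds: {w2, w3, w4, w5}.
So ◇q fails at the other 4 worlds.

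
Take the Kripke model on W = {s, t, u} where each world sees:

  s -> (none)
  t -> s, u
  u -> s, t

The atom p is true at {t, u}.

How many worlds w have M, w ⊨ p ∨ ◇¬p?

s: p is F, ◇¬p is F. ✗
t: p is T, ◇¬p is T. ✓
u: p is T, ◇¬p is T. ✓
Satisfying worlds: {t, u}.

2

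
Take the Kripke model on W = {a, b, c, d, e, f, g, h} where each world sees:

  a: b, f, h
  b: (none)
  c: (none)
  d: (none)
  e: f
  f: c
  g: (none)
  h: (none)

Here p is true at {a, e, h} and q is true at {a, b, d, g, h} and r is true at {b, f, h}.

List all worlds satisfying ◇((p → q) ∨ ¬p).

{a, e, f}

a: successors {b, f, h}; (p → q) ∨ ¬p there: b:T, f:T, h:T. ✓
b: no successors, so ◇((p → q) ∨ ¬p) fails. ✗
c: no successors, so ◇((p → q) ∨ ¬p) fails. ✗
d: no successors, so ◇((p → q) ∨ ¬p) fails. ✗
e: successors {f}; (p → q) ∨ ¬p there: f:T. ✓
f: successors {c}; (p → q) ∨ ¬p there: c:T. ✓
g: no successors, so ◇((p → q) ∨ ¬p) fails. ✗
h: no successors, so ◇((p → q) ∨ ¬p) fails. ✗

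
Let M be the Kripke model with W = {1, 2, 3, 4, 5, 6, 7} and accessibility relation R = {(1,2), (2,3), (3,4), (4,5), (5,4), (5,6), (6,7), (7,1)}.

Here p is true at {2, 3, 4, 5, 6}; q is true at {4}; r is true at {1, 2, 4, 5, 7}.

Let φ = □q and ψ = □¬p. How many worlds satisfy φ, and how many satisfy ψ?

1 and 2

For □q:
1: successors {2}; q there: 2:F. ✗
2: successors {3}; q there: 3:F. ✗
3: successors {4}; q there: 4:T. ✓
4: successors {5}; q there: 5:F. ✗
5: successors {4, 6}; q there: 4:T, 6:F. ✗
6: successors {7}; q there: 7:F. ✗
7: successors {1}; q there: 1:F. ✗
— 1 world.
For □¬p:
1: successors {2}; ¬p there: 2:F. ✗
2: successors {3}; ¬p there: 3:F. ✗
3: successors {4}; ¬p there: 4:F. ✗
4: successors {5}; ¬p there: 5:F. ✗
5: successors {4, 6}; ¬p there: 4:F, 6:F. ✗
6: successors {7}; ¬p there: 7:T. ✓
7: successors {1}; ¬p there: 1:T. ✓
— 2 worlds.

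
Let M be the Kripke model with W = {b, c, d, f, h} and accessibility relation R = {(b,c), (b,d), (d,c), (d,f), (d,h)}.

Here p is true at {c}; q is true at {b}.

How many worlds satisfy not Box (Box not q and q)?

b: Box (Box not q and q) is F. ✓
c: Box (Box not q and q) is T. ✗
d: Box (Box not q and q) is F. ✓
f: Box (Box not q and q) is T. ✗
h: Box (Box not q and q) is T. ✗
Satisfying worlds: {b, d}.

2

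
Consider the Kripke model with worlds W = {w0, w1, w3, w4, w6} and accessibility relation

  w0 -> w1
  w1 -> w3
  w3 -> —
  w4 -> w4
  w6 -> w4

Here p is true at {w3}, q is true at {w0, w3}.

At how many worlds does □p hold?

2

w0: successors {w1}; p there: w1:F. ✗
w1: successors {w3}; p there: w3:T. ✓
w3: no successors, so □p holds vacuously. ✓
w4: successors {w4}; p there: w4:F. ✗
w6: successors {w4}; p there: w4:F. ✗
Satisfying worlds: {w1, w3}.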